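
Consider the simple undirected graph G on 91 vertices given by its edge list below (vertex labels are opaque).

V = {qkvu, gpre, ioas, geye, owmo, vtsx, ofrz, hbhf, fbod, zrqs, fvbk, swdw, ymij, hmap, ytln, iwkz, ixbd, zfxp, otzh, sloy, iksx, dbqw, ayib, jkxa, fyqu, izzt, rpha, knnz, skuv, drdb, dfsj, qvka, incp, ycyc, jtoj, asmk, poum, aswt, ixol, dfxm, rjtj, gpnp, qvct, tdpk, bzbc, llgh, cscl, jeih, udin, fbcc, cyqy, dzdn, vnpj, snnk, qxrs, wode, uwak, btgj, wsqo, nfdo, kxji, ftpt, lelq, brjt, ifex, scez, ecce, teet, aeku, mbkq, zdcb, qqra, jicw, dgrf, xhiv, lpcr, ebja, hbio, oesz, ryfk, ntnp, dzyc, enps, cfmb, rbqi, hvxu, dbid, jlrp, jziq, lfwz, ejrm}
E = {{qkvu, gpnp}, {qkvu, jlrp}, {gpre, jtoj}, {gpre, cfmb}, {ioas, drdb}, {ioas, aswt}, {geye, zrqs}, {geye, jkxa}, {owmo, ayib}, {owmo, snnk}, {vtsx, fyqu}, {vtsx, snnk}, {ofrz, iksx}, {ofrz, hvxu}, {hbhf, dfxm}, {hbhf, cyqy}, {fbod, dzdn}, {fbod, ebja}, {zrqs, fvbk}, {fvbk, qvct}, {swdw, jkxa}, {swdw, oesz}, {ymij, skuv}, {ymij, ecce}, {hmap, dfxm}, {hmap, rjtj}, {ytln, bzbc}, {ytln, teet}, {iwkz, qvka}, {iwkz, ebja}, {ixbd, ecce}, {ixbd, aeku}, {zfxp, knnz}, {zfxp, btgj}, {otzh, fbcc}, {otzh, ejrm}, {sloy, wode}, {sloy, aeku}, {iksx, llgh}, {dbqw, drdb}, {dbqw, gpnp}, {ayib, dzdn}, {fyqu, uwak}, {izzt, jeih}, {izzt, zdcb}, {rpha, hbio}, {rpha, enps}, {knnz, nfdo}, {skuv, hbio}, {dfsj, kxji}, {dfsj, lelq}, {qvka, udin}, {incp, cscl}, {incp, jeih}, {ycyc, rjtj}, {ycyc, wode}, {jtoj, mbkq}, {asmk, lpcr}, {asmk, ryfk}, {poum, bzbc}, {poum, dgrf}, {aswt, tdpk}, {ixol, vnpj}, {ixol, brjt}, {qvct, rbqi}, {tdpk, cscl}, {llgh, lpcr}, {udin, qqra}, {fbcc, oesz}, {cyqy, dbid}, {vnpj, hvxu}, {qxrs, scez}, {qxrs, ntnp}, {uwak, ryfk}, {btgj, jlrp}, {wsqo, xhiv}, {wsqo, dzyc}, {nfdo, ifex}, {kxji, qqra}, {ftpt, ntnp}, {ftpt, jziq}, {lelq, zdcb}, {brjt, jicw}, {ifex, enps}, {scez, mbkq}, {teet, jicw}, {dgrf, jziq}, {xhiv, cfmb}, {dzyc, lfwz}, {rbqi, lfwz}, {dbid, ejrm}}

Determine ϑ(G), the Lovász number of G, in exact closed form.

Vertex ixol has 2 neighbors: vnpj, brjt.
N(dgrf) = {poum, jziq}, |N(dgrf)| = 2.
N(swdw) = {jkxa, oesz}, |N(swdw)| = 2.
Vertex owmo has 2 neighbors: ayib, snnk.
91-vertex 2-regular graph: the odd cycle C_{91}.
The 46 distinct eigenvalues: [2.0, 1.995235, 1.980961, 1.957247, 1.924206, 1.881995, 1.830816, 1.770912, 1.702569, 1.626112, 1.541906, 1.450353, 1.351887, 1.24698, 1.136129, 1.019865, 0.898741, 0.773333, 0.644241, 0.512078, 0.377475, 0.241073, 0.103523, -0.034521, -0.172401, -0.309459, -0.445042, -0.578504, -0.70921, -0.836536, -0.959875, -1.07864, -1.192265, -1.300208, -1.401955, -1.497021, -1.584954, -1.665333, -1.737776, -1.801938, -1.857512, -1.904235, -1.941884, -1.970278, -1.989283, -1.998808].
Lovász: ϑ = −91(-2*cos(pi/91))/(2+-(-1)*2*cos(pi/91)) = 91*cos(pi/91)/(cos(pi/91) + 1).
Numerically 45.486440.
45 ≤ 91*cos(pi/91)/(cos(pi/91) + 1) ≤ 46: both strict.

91*cos(pi/91)/(cos(pi/91) + 1)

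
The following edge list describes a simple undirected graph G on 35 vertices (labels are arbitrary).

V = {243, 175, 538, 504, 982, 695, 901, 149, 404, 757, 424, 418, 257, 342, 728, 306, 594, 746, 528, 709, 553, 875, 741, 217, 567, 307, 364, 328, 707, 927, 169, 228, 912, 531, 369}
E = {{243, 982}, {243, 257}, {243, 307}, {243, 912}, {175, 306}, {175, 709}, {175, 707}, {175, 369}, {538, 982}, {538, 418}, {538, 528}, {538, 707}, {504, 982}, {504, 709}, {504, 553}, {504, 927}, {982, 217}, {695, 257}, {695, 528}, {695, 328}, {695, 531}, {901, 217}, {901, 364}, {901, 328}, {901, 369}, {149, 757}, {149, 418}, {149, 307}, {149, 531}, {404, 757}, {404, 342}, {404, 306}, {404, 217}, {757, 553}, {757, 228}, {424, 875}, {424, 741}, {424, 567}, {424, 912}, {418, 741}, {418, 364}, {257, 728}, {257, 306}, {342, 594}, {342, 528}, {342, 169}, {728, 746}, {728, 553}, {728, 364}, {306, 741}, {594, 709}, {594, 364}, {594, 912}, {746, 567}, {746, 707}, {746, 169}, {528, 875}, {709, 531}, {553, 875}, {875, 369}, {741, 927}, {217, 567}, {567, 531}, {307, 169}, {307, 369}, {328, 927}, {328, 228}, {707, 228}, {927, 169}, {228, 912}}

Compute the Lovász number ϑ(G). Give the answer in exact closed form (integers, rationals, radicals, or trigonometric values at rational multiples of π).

15

deg(342) = 4; N(342) = {404, 594, 528, 169}.
deg(369) = 4; N(369) = {175, 901, 875, 307}.
Vertex 531 has 4 neighbors: 695, 149, 709, 567.
Vertex 217 has 4 neighbors: 982, 901, 404, 567.
deg(v) = 4 for all v (|V|=35); Kneser K(7,3) on C(7,3)=35 vertices.
Distinct eigenvalues (to 5 d.p.): [4.0, 2.0, -1.0, -3.0].
−35·(-3) / ((4)−(-3)) = 15 = ϑ(G).
Numerically 15.000000.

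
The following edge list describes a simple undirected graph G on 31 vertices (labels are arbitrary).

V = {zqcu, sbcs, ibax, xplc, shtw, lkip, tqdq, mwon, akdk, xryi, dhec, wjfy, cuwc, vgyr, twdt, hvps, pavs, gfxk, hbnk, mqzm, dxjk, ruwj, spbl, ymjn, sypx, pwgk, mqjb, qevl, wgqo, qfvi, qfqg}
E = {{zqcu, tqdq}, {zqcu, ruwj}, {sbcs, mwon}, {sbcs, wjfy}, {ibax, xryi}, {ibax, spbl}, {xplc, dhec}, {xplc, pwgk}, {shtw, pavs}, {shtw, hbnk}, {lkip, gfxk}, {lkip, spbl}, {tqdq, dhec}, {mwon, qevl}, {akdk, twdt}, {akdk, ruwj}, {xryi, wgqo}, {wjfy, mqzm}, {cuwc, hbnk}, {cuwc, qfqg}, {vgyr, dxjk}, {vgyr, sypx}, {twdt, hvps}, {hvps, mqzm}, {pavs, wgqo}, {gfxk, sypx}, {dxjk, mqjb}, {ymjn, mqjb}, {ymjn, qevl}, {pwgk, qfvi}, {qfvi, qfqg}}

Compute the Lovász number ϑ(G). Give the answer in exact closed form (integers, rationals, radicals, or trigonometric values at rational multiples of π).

deg(akdk) = 2; N(akdk) = {twdt, ruwj}.
Vertex dhec has 2 neighbors: xplc, tqdq.
deg(pavs) = 2; N(pavs) = {shtw, wgqo}.
N(spbl) = {ibax, lkip}, |N(spbl)| = 2.
Every vertex has degree 2 (N=31); this is C_{31}, the 31-cycle.
A has 16 distinct eigenvalues ≈ [2.0, 1.95906, 1.837916, 1.641527, 1.377934, 1.057928, 0.694611, 0.302856, -0.101298, -0.501305, -0.880788, -1.224212, -1.517516, -1.748693, -1.908279, -1.989739].
ϑ = −N·λ_min/(λ_max−λ_min) = −31·(-2*cos(pi/31))/(2−(-2*cos(pi/31))) = 31*cos(pi/31)/(cos(pi/31) + 1).
Numerically 15.460135.
α=15, χ(Ḡ)=16; ϑ=31*cos(pi/31)/(cos(pi/31) + 1) lies between (both strict).

31*cos(pi/31)/(cos(pi/31) + 1)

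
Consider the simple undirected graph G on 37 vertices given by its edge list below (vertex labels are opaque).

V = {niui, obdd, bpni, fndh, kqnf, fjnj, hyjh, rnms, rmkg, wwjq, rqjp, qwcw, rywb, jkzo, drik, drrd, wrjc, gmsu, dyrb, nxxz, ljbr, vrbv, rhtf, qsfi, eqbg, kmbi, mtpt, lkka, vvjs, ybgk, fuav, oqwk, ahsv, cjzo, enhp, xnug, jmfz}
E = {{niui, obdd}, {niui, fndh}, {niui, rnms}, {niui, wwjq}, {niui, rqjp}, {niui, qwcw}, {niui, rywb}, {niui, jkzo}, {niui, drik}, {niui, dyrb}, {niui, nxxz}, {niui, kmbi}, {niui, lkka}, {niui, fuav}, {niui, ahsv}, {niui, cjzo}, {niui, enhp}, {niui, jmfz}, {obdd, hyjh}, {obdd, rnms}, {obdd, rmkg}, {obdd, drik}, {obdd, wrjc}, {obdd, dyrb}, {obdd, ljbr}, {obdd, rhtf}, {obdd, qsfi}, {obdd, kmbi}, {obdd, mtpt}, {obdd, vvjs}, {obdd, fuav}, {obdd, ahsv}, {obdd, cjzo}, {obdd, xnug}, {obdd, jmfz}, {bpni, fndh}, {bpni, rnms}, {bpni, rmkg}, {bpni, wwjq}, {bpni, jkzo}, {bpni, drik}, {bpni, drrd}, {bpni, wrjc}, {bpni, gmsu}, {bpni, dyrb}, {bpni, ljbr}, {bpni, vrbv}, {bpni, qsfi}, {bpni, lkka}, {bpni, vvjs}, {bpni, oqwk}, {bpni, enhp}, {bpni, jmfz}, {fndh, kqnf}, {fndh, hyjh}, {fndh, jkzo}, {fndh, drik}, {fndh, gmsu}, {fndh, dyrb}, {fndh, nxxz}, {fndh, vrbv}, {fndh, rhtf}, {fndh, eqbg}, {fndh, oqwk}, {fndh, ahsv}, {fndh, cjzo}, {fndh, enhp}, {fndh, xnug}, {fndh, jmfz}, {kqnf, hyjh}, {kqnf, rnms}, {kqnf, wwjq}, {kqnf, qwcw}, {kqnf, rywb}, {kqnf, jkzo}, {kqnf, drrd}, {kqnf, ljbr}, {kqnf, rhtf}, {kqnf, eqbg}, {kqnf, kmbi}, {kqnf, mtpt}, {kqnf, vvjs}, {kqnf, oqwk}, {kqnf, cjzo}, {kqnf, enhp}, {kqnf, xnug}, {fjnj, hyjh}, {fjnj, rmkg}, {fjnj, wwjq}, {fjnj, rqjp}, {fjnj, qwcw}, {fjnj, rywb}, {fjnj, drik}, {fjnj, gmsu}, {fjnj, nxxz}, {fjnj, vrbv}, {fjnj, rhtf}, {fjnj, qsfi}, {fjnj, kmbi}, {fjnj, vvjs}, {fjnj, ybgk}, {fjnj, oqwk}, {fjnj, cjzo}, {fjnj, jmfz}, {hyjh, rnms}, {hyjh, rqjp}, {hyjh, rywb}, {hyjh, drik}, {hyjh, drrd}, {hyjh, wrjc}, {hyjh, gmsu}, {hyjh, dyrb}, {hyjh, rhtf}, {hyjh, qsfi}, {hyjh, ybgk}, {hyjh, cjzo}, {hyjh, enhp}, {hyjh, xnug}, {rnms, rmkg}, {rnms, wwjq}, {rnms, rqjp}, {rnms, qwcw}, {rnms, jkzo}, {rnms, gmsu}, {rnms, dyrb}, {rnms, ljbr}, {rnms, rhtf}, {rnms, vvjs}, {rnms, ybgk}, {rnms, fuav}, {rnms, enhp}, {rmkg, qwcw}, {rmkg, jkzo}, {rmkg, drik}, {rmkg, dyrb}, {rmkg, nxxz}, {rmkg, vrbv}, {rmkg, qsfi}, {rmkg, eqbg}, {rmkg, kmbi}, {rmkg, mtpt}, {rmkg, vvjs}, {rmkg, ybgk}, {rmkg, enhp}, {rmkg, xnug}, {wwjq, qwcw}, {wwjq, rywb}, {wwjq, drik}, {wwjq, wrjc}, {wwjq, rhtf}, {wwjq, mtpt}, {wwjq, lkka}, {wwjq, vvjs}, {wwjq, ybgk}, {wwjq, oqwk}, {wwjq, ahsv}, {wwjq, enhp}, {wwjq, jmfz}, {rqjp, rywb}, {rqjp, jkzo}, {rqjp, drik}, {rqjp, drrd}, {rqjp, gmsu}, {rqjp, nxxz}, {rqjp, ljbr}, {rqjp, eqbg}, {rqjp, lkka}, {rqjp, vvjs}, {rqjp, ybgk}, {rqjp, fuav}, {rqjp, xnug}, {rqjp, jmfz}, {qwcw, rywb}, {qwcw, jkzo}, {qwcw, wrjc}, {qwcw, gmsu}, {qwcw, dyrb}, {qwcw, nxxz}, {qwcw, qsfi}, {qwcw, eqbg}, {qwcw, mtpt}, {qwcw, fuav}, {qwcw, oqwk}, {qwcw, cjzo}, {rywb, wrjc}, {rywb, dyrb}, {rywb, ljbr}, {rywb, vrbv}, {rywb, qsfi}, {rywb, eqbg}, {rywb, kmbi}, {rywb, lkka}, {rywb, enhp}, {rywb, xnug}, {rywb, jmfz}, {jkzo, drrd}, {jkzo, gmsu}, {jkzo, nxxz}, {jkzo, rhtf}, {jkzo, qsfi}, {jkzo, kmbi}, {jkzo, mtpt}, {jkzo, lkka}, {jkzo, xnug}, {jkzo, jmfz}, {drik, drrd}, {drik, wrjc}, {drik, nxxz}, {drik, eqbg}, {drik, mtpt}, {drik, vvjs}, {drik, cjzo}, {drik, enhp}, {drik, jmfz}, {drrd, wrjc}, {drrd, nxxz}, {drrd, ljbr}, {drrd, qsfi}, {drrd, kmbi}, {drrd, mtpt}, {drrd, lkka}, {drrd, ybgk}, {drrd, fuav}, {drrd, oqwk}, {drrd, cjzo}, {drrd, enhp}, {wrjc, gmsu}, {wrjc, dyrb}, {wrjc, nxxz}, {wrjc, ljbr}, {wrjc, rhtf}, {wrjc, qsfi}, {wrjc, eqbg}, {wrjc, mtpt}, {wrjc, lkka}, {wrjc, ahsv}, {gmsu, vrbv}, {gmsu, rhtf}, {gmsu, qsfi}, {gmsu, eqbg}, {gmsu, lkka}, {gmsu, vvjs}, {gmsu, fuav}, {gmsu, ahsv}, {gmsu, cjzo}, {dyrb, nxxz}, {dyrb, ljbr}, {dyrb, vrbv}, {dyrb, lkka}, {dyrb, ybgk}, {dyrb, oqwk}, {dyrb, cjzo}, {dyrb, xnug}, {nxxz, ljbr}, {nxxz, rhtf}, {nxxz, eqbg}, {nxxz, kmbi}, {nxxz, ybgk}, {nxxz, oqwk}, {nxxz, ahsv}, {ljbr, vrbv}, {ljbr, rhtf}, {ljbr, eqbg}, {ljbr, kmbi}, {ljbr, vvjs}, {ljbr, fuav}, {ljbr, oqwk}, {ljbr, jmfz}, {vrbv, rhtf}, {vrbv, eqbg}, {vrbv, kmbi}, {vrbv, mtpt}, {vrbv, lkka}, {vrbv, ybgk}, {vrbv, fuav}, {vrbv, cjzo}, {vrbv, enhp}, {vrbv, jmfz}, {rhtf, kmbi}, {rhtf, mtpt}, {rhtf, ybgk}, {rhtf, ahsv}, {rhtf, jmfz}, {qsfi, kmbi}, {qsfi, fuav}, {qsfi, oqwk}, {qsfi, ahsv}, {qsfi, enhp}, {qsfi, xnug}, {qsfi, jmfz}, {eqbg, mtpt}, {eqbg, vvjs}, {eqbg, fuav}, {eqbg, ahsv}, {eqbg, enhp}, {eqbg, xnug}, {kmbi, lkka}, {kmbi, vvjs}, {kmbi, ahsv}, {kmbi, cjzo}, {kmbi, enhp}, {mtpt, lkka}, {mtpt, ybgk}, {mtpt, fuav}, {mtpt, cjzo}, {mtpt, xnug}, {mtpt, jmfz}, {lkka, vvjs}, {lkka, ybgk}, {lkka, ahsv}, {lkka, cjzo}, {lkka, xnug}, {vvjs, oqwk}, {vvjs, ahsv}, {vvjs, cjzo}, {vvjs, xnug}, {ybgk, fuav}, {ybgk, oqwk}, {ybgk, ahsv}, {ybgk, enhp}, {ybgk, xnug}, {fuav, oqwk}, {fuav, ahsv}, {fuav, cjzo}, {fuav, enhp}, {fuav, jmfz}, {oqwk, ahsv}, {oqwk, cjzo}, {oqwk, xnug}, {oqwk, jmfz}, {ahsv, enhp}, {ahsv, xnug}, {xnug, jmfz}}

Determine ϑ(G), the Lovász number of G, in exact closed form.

Vertex drik has 18 neighbors: niui, obdd, bpni, fndh, fjnj, hyjh, rmkg, wwjq, rqjp, drrd, wrjc, nxxz, eqbg, mtpt, vvjs, cjzo, enhp, jmfz.
deg(wrjc) = 18; N(wrjc) = {obdd, bpni, hyjh, wwjq, qwcw, rywb, drik, drrd, gmsu, dyrb, nxxz, ljbr, rhtf, qsfi, eqbg, mtpt, lkka, ahsv}.
N(qsfi) = {obdd, bpni, fjnj, hyjh, rmkg, qwcw, rywb, jkzo, drrd, wrjc, gmsu, kmbi, fuav, oqwk, ahsv, enhp, xnug, jmfz}, |N(qsfi)| = 18.
Vertex kqnf has 18 neighbors: fndh, hyjh, rnms, wwjq, qwcw, rywb, jkzo, drrd, ljbr, rhtf, eqbg, kmbi, mtpt, vvjs, oqwk, cjzo, enhp, xnug.
Regular of degree 18 on 37 vertices: strongly regular (37,18,8,9).
The 3 distinct eigenvalues: [18.0, 2.5414, -3.5414].
−37·(-sqrt(37)/2 - 1/2) / ((18)−(-sqrt(37)/2 - 1/2)) = sqrt(37) = ϑ(G).
ϑ(G) ≈ 6.08276.

sqrt(37)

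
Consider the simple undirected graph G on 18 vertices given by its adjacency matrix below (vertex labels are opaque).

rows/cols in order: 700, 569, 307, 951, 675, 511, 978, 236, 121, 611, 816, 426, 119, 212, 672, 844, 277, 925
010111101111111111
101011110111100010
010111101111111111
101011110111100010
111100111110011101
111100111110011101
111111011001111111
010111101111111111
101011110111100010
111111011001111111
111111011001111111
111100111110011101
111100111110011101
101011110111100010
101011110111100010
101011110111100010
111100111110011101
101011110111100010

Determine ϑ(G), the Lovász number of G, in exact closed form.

7

Vertex 426 has 13 neighbors: 700, 569, 307, 951, 978, 236, 121, 611, 816, 212, 672, 844, 925.
Vertex 121 has 11 neighbors: 700, 307, 675, 511, 978, 236, 611, 816, 426, 119, 277.
N(925) = {700, 307, 675, 511, 978, 236, 611, 816, 426, 119, 277}, |N(925)| = 11.
Vertex 212 has 11 neighbors: 700, 307, 675, 511, 978, 236, 611, 816, 426, 119, 277.
4 parts of sizes [7, 5, 3, 3]; α(G) = 7 = ϑ (perfect).
≈ 7.000000000 (to 9 d.p.).
7 ≤ 7 ≤ 7: collapsed.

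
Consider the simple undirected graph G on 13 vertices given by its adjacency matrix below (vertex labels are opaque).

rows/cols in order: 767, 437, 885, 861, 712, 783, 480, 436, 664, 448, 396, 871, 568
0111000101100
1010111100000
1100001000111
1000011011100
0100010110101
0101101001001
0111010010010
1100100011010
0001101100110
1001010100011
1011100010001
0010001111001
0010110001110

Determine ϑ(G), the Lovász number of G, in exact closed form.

deg(568) = 6; N(568) = {885, 712, 783, 448, 396, 871}.
deg(712) = 6; N(712) = {437, 783, 436, 664, 396, 568}.
deg(664) = 6; N(664) = {861, 712, 480, 436, 396, 871}.
N(783) = {437, 861, 712, 480, 448, 568}, |N(783)| = 6.
13-vertex 6-regular graph: SR(13,6,2,3) — a Paley graph.
A has 3 distinct eigenvalues ≈ [6.0, 1.302776, -2.302776].
With N=13: ϑ(G) = 13·(-(-sqrt(13)/2 - 1/2))/(6−(-sqrt(13)/2 - 1/2)) = sqrt(13).
= 3.605551275… (decimal).

sqrt(13)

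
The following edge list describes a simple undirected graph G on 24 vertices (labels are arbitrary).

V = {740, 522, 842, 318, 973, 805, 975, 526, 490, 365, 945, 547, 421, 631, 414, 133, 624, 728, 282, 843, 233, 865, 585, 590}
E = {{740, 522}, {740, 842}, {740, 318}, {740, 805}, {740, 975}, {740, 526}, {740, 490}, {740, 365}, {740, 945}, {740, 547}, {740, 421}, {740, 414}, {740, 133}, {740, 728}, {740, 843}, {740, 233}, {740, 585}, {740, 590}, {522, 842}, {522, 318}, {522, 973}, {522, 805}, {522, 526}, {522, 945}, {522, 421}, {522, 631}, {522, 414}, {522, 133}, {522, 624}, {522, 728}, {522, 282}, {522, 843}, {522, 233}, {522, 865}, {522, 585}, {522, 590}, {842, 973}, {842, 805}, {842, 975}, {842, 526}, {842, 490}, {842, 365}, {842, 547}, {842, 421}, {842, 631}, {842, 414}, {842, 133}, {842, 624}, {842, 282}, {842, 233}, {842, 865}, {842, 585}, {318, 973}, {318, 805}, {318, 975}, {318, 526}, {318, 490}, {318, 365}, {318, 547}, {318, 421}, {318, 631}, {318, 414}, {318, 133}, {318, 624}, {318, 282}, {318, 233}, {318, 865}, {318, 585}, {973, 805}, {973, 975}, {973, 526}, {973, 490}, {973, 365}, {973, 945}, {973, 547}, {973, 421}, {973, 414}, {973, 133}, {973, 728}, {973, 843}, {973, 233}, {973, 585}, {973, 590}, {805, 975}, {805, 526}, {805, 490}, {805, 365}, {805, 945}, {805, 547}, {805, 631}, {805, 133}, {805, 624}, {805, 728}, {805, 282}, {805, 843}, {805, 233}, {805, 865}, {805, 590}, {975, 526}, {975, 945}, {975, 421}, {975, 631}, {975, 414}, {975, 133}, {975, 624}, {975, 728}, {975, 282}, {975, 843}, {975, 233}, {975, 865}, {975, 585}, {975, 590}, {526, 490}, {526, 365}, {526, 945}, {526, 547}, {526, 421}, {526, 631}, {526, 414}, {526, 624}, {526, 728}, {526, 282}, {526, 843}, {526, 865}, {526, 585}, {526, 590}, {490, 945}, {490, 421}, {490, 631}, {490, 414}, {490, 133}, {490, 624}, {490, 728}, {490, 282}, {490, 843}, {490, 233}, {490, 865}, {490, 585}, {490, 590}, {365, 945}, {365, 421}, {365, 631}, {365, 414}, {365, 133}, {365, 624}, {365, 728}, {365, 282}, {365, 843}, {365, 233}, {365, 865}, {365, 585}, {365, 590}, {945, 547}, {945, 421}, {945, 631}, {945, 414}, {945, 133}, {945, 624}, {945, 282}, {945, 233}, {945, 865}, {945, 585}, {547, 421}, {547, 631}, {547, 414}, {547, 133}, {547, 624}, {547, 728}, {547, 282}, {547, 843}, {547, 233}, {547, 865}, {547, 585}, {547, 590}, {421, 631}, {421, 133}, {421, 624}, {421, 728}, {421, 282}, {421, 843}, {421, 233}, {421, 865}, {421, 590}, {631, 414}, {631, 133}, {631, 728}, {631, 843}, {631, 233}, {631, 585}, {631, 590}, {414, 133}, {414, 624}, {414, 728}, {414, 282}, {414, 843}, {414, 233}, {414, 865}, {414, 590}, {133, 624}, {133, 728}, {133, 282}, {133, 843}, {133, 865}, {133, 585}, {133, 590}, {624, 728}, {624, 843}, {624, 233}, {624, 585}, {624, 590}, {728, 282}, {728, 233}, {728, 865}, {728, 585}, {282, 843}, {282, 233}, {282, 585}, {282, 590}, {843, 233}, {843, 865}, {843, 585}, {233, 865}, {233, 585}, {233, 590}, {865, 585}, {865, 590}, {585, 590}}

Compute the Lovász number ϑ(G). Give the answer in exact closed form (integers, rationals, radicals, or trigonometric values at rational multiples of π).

Vertex 740 has 18 neighbors: 522, 842, 318, 805, 975, 526, 490, 365, 945, 547, 421, 414, 133, 728, 843, 233, 585, 590.
Vertex 490 has 19 neighbors: 740, 842, 318, 973, 805, 526, 945, 421, 631, 414, 133, 624, 728, 282, 843, 233, 865, 585, 590.
N(414) = {740, 522, 842, 318, 973, 975, 526, 490, 365, 945, 547, 631, 133, 624, 728, 282, 843, 233, 865, 590}, |N(414)| = 20.
N(624) = {522, 842, 318, 805, 975, 526, 490, 365, 945, 547, 421, 414, 133, 728, 843, 233, 585, 590}, |N(624)| = 18.
K_{6,6,5,4,3} (perfect); ϑ(G) = α(G) = max{6,6,5,4,3} = 6.
≈ 6.00000000 (to 8 d.p.).
Lovász sandwich 6 ≤ 6 ≤ 6: collapsed.

6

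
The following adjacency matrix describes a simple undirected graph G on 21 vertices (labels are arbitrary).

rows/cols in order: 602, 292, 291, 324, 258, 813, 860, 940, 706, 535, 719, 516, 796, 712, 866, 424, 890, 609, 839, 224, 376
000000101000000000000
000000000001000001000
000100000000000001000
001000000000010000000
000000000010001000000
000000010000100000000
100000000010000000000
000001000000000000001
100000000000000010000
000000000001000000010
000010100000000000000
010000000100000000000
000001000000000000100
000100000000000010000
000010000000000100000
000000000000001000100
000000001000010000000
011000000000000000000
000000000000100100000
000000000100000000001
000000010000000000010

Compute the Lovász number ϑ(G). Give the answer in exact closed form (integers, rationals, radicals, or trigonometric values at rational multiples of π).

deg(860) = 2; N(860) = {602, 719}.
Vertex 376 has 2 neighbors: 940, 224.
N(839) = {796, 424}, |N(839)| = 2.
N(424) = {866, 839}, |N(424)| = 2.
Regular of degree 2 on 21 vertices: this is C_{21}, the 21-cycle.
spec(A) ≈ [2.0, 1.911146, 1.652478, 1.24698, 0.730682, 0.14946, -0.445042, -1.0, -1.466104, -1.801938, -1.977662] (distinct, 6 d.p.).
With N=21: ϑ(G) = 21·(-(-1)*2*cos(pi/21))/(2−(-2*cos(pi/21))) = 21*cos(pi/21)/(cos(pi/21) + 1).
Numerically 10.44103.
Sandwich: α(G)=10 ≤ ϑ(G)=21*cos(pi/21)/(cos(pi/21) + 1) ≤ χ(Ḡ)=11 (both strict).

21*cos(pi/21)/(cos(pi/21) + 1)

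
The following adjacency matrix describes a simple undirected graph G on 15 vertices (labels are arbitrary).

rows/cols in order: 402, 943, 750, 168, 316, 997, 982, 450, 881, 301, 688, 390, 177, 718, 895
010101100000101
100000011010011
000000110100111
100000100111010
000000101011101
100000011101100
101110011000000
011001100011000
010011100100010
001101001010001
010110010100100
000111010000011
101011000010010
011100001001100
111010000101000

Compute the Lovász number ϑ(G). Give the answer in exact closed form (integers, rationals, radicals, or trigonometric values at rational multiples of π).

5

Vertex 316 has 6 neighbors: 982, 881, 688, 390, 177, 895.
Vertex 943 has 6 neighbors: 402, 450, 881, 688, 718, 895.
Vertex 390 has 6 neighbors: 168, 316, 997, 450, 718, 895.
Vertex 177 has 6 neighbors: 402, 750, 316, 997, 688, 718.
deg(v) = 6 for all v (|V|=15); Kneser-type, 2-subsets of [6].
Distinct eigenvalues (to 6 d.p.): [6.0, 1.0, -3.0].
−15·(-3) / ((6)−(-3)) = 5 = ϑ(G).
Numerically 5.00000000.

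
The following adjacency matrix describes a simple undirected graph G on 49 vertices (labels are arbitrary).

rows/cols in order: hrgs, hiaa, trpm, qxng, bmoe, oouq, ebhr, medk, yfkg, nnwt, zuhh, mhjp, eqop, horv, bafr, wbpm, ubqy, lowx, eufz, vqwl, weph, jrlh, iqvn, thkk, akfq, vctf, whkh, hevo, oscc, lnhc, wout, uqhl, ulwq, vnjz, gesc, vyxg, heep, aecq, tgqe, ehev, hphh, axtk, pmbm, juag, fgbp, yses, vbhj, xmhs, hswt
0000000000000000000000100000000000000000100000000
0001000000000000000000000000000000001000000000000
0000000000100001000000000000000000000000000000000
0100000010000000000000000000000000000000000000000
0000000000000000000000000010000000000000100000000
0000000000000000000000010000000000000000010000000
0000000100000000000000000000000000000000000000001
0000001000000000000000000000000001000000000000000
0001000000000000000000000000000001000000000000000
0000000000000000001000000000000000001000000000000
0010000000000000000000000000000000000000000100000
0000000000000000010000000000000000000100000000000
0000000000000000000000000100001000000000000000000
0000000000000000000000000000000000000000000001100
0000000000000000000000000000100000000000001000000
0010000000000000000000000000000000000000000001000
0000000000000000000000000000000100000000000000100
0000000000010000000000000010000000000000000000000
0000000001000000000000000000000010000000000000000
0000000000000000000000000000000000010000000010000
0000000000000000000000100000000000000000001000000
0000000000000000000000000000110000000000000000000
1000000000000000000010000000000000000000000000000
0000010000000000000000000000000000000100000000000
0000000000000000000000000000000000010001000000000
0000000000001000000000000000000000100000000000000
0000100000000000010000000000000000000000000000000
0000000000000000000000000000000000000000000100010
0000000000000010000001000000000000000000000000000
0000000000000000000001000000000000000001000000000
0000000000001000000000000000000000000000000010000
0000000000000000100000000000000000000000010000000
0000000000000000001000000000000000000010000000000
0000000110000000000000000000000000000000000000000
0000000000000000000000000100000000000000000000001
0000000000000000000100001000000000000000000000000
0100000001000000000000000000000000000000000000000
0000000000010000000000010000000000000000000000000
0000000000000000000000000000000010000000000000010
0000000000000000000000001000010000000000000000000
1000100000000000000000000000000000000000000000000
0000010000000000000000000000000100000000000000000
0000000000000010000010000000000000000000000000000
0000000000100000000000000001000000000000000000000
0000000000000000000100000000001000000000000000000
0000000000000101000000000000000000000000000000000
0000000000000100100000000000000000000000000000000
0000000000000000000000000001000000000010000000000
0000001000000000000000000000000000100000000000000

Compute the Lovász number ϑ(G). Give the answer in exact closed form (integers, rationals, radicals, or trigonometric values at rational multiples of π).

49*cos(pi/49)/(cos(pi/49) + 1)

N(bafr) = {oscc, pmbm}, |N(bafr)| = 2.
deg(vqwl) = 2; N(vqwl) = {vyxg, fgbp}.
deg(vctf) = 2; N(vctf) = {eqop, gesc}.
Vertex lnhc has 2 neighbors: jrlh, ehev.
49-vertex 2-regular graph: connected 2-regular on 49 ⇒ C_{49}.
A has 25 distinct eigenvalues ≈ [2.0, 1.98358, 1.93459, 1.85383, 1.74264, 1.60283, 1.4367, 1.24698, 1.03679, 0.80957, 0.56906, 0.3192, 0.0641, -0.19205, -0.44504, -0.69073, -0.92508, -1.14423, -1.3446, -1.52289, -1.67618, -1.80194, -1.89811, -1.96312, -1.99589].
λ_max=2, λ_min=-2*cos(pi/49); ϑ = −49·λ_min/(λ_max−λ_min) = 49*cos(pi/49)/(cos(pi/49) + 1).
= 24.4748052… (decimal).
α=24, χ(Ḡ)=25; ϑ=49*cos(pi/49)/(cos(pi/49) + 1) lies between (both strict).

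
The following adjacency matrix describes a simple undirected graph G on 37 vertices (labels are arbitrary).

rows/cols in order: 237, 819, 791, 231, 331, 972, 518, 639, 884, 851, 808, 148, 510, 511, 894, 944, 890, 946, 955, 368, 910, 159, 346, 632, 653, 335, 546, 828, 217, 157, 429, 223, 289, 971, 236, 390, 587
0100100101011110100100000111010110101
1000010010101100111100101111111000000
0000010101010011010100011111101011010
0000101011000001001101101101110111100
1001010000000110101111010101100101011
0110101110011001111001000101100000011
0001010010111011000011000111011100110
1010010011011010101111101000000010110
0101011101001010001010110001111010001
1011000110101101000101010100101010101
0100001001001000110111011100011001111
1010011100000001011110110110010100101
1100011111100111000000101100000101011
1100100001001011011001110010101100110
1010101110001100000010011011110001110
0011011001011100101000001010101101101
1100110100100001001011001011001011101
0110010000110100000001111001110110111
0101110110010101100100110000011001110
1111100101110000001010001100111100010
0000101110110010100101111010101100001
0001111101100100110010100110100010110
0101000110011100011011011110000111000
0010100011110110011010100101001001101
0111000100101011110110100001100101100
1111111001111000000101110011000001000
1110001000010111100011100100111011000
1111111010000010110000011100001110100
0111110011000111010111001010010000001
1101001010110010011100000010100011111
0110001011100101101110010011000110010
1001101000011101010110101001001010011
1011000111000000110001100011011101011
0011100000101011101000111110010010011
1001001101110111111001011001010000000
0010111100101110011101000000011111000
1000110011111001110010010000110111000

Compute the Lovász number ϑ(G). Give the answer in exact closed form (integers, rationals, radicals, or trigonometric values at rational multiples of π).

sqrt(37)

deg(510) = 18; N(510) = {237, 819, 972, 518, 639, 884, 851, 808, 511, 894, 944, 346, 653, 335, 223, 971, 390, 587}.
Vertex 819 has 18 neighbors: 237, 972, 884, 808, 510, 511, 890, 946, 955, 368, 346, 653, 335, 546, 828, 217, 157, 429.
Vertex 157 has 18 neighbors: 237, 819, 231, 518, 884, 808, 148, 894, 946, 955, 368, 546, 217, 289, 971, 236, 390, 587.
N(653) = {819, 791, 231, 639, 808, 510, 894, 944, 890, 946, 368, 910, 346, 828, 217, 223, 971, 236}, |N(653)| = 18.
deg(v) = 18 for all v (|V|=37); strongly regular (37,18,8,9).
A has 3 distinct eigenvalues ≈ [18.0, 2.541, -3.541].
ϑ = −N·λ_min/(λ_max−λ_min) = −37·(-sqrt(37)/2 - 1/2)/(18−(-sqrt(37)/2 - 1/2)) = sqrt(37).
Numerically 6.08276.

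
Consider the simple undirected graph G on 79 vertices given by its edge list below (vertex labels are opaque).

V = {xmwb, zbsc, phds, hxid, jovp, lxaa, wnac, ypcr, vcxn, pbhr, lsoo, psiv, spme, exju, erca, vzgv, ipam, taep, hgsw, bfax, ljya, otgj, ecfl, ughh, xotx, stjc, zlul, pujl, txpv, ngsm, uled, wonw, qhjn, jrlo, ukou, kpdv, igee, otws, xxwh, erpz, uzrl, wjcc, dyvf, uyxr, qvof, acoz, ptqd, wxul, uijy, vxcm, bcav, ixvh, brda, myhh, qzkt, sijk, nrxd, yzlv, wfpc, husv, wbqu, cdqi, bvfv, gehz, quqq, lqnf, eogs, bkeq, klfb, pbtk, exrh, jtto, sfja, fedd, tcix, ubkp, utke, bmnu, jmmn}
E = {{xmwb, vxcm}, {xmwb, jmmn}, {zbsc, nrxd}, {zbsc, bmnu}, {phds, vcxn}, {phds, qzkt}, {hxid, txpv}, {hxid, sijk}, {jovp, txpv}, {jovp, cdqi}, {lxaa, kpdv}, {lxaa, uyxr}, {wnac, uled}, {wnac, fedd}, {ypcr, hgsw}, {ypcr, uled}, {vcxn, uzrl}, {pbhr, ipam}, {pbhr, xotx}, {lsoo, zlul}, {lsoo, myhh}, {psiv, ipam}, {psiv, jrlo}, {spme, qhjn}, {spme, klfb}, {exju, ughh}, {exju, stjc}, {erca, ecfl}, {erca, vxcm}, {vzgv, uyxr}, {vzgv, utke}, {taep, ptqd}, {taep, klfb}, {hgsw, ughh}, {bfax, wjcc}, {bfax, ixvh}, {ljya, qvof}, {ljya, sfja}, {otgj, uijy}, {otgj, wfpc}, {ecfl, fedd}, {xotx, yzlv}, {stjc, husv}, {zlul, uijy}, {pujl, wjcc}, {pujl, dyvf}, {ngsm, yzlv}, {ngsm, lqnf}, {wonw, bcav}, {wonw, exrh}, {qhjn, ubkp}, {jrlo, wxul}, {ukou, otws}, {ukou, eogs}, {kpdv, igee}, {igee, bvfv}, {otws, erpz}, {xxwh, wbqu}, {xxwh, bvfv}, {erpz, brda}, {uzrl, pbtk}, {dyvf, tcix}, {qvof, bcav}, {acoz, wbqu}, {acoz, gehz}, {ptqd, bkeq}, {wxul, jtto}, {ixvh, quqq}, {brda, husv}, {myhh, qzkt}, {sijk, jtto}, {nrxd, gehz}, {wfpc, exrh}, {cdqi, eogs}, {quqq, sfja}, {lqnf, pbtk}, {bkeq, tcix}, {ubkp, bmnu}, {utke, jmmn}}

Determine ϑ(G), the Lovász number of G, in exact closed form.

deg(myhh) = 2; N(myhh) = {lsoo, qzkt}.
deg(bfax) = 2; N(bfax) = {wjcc, ixvh}.
deg(uyxr) = 2; N(uyxr) = {lxaa, vzgv}.
deg(jrlo) = 2; N(jrlo) = {psiv, wxul}.
2-regular, N=79; this is C_{79}, the 79-cycle.
Distinct eigenvalues (to 5 d.p.): [2.0, 1.99368, 1.97475, 1.94334, 1.89964, 1.84393, 1.77657, 1.69797, 1.60863, 1.50913, 1.40008, 1.28219, 1.15618, 1.02287, 0.88309, 0.73773, 0.5877, 0.43396, 0.27747, 0.11923, -0.03976, -0.19851, -0.356, -0.51123, -0.66324, -0.81105, -0.95374, -1.09039, -1.22015, -1.3422, -1.45576, -1.56011, -1.65461, -1.73864, -1.81168, -1.87327, -1.92301, -1.96059, -1.98578, -1.99842].
ϑ = −N·λ_min/(λ_max−λ_min) = −79·(-2*cos(pi/79))/(2−(-2*cos(pi/79))) = 79*cos(pi/79)/(cos(pi/79) + 1).
ϑ(G) ≈ 39.48438.
α=39, χ(Ḡ)=40; ϑ=79*cos(pi/79)/(cos(pi/79) + 1) lies between (both strict).

79*cos(pi/79)/(cos(pi/79) + 1)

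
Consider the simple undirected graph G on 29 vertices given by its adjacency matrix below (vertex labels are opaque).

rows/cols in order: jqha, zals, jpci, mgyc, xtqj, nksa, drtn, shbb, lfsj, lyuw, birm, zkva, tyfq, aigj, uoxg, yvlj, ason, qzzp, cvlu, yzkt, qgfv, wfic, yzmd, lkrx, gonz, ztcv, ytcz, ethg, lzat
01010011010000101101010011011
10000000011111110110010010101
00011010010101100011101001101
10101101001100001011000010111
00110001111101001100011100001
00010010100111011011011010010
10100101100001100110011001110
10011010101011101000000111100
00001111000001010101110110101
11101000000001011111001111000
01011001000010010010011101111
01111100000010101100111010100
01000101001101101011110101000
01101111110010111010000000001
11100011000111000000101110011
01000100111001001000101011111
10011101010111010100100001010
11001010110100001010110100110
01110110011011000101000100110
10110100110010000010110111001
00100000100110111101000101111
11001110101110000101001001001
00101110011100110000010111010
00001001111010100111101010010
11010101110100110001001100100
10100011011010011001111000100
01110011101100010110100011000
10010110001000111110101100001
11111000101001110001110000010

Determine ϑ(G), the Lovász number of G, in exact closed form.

deg(aigj) = 14; N(aigj) = {zals, jpci, xtqj, nksa, drtn, shbb, lfsj, lyuw, tyfq, uoxg, yvlj, ason, cvlu, lzat}.
deg(wfic) = 14; N(wfic) = {jqha, zals, xtqj, nksa, drtn, lfsj, birm, zkva, tyfq, qzzp, yzkt, yzmd, ztcv, lzat}.
N(qzzp) = {jqha, zals, xtqj, drtn, lfsj, lyuw, zkva, ason, cvlu, qgfv, wfic, lkrx, ytcz, ethg}, |N(qzzp)| = 14.
Vertex drtn has 14 neighbors: jqha, jpci, nksa, shbb, lfsj, aigj, uoxg, qzzp, cvlu, wfic, yzmd, ztcv, ytcz, ethg.
14-regular, N=29; Paley(29): SR with (k,λ,μ)=(14,6,7).
The 3 distinct eigenvalues: [14.0, 2.19258, -3.19258].
With N=29: ϑ(G) = 29·(-(-sqrt(29)/2 - 1/2))/(14−(-sqrt(29)/2 - 1/2)) = sqrt(29).
ϑ(G) ≈ 5.385165.

sqrt(29)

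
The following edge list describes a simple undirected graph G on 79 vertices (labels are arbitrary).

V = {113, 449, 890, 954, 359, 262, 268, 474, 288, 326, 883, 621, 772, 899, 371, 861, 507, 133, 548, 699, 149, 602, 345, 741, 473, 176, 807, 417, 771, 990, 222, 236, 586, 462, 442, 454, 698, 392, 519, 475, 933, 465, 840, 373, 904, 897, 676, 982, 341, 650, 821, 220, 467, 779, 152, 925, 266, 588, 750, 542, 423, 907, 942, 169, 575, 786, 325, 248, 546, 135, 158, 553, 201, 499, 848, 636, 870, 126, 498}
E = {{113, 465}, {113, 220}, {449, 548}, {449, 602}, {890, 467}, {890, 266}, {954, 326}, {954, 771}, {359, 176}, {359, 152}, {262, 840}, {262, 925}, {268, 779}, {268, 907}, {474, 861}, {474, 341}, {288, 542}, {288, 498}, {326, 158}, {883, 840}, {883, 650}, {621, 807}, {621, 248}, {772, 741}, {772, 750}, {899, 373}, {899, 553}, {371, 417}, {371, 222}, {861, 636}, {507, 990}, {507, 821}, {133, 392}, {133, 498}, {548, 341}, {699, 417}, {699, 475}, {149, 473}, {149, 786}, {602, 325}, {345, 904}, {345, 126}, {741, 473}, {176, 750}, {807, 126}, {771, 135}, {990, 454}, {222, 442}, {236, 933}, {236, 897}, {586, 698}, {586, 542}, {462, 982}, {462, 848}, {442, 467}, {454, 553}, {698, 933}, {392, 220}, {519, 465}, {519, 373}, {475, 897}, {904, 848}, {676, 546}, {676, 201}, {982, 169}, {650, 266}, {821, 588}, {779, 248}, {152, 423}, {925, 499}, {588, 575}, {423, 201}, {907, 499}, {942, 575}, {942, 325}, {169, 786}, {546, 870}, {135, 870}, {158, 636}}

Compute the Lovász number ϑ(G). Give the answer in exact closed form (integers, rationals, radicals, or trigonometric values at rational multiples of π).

79*cos(pi/79)/(cos(pi/79) + 1)

N(169) = {982, 786}, |N(169)| = 2.
N(990) = {507, 454}, |N(990)| = 2.
Vertex 897 has 2 neighbors: 236, 475.
deg(359) = 2; N(359) = {176, 152}.
Regular of degree 2 on 79 vertices: a single 79-cycle (edge-transitive).
A has 40 distinct eigenvalues ≈ [2.0, 1.993678, 1.974751, 1.943339, 1.89964, 1.843932, 1.776565, 1.697967, 1.608633, 1.509129, 1.400084, 1.282187, 1.156184, 1.022871, 0.883091, 0.737728, 0.587701, 0.433958, 0.277471, 0.11923, -0.039764, -0.198508, -0.355996, -0.511233, -0.663239, -0.811051, -0.953735, -1.09039, -1.22015, -1.342197, -1.455758, -1.560115, -1.654608, -1.738641, -1.811681, -1.873267, -1.92301, -1.960595, -1.985784, -1.998419].
Lovász (edge-transitive): ϑ = −79·(-2*cos(pi/79))/((2)−(-2*cos(pi/79))) = 79*cos(pi/79)/(cos(pi/79) + 1).
≈ 39.484379420 (to 9 d.p.).
α=39, χ(Ḡ)=40; ϑ=79*cos(pi/79)/(cos(pi/79) + 1) lies between (both strict).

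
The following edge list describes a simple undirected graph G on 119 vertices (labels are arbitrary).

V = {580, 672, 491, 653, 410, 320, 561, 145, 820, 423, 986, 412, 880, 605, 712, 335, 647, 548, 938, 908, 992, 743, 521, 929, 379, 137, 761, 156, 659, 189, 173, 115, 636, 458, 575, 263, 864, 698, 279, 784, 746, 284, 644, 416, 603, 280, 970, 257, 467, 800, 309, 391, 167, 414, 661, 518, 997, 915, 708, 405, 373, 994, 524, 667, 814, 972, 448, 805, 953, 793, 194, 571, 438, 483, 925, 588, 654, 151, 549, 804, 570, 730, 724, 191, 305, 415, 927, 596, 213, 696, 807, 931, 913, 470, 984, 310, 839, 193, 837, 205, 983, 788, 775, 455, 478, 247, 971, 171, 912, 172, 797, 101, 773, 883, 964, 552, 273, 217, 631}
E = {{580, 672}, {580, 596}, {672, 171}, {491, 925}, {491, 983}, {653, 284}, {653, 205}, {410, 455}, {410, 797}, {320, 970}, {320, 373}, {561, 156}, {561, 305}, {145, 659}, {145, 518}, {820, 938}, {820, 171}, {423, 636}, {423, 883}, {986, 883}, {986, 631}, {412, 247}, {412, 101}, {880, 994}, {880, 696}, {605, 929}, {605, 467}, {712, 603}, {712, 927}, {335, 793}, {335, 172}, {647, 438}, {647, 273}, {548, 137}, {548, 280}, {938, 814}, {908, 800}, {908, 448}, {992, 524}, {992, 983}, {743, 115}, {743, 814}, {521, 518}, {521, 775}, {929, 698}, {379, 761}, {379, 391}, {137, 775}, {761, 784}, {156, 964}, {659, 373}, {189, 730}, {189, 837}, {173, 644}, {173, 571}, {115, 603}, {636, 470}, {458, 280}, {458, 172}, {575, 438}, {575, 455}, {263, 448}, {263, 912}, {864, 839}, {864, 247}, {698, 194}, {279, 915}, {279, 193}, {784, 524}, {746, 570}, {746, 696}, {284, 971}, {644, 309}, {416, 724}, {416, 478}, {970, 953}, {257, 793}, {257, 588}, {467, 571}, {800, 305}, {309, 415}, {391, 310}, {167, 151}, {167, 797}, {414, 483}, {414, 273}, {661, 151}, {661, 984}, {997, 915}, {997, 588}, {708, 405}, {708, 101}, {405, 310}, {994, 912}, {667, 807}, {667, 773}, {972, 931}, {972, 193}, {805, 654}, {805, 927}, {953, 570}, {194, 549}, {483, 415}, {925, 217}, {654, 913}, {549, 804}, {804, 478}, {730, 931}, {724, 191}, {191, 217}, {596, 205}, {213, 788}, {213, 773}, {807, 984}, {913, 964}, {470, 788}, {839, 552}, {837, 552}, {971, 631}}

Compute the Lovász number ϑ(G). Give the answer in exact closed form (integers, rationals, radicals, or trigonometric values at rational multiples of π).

Vertex 410 has 2 neighbors: 455, 797.
Vertex 213 has 2 neighbors: 788, 773.
N(309) = {644, 415}, |N(309)| = 2.
Vertex 458 has 2 neighbors: 280, 172.
Regular of degree 2 on 119 vertices: connected 2-regular on 119 ⇒ C_{119}.
spec(A) ≈ [2.0, 1.997, 1.989, 1.975, 1.956, 1.931, 1.9, 1.865, 1.824, 1.778, 1.728, 1.672, 1.612, 1.547, 1.478, 1.405, 1.328, 1.247, 1.163, 1.075, 0.985, 0.891, 0.796, 0.698, 0.598, 0.496, 0.393, 0.289, 0.185, 0.079, -0.026, -0.132, -0.237, -0.342, -0.445, -0.547, -0.648, -0.747, -0.844, -0.938, -1.03, -1.119, -1.205, -1.288, -1.367, -1.442, -1.513, -1.58, -1.642, -1.7, -1.754, -1.802, -1.845, -1.883, -1.916, -1.944, -1.966, -1.983, -1.994, -1.999] (distinct, 3 d.p.).
Lovász: ϑ = −119(-2*cos(pi/119))/(2+-(-1)*2*cos(pi/119)) = 119*cos(pi/119)/(cos(pi/119) + 1).
Numerically 59.489632.
Lovász sandwich 59 ≤ 119*cos(pi/119)/(cos(pi/119) + 1) ≤ 60: both strict.

119*cos(pi/119)/(cos(pi/119) + 1)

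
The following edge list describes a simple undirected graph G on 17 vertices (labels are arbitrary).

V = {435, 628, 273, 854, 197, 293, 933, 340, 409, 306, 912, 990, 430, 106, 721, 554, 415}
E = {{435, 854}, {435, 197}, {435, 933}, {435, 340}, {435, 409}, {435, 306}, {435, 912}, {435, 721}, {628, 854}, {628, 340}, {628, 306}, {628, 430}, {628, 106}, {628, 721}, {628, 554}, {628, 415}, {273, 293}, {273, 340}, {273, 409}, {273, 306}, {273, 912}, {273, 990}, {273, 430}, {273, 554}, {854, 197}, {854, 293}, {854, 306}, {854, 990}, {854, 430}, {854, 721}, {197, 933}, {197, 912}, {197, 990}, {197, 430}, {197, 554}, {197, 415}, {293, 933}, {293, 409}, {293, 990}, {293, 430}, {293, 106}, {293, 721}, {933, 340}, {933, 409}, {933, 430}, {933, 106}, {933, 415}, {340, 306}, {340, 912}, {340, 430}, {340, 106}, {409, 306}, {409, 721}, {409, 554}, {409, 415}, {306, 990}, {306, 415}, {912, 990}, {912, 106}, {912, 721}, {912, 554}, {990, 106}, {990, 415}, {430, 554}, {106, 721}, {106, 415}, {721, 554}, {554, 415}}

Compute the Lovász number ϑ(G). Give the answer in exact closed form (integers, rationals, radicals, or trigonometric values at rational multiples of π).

N(306) = {435, 628, 273, 854, 340, 409, 990, 415}, |N(306)| = 8.
Vertex 628 has 8 neighbors: 854, 340, 306, 430, 106, 721, 554, 415.
N(430) = {628, 273, 854, 197, 293, 933, 340, 554}, |N(430)| = 8.
N(554) = {628, 273, 197, 409, 912, 430, 721, 415}, |N(554)| = 8.
Regular of degree 8 on 17 vertices: SR(17,8,3,4) — a Paley graph.
The 3 distinct eigenvalues: [8.0, 1.5616, -2.5616].
Lovász (edge-transitive): ϑ = −17·(-sqrt(17)/2 - 1/2)/((8)−(-sqrt(17)/2 - 1/2)) = sqrt(17).
ϑ(G) ≈ 4.123106.

sqrt(17)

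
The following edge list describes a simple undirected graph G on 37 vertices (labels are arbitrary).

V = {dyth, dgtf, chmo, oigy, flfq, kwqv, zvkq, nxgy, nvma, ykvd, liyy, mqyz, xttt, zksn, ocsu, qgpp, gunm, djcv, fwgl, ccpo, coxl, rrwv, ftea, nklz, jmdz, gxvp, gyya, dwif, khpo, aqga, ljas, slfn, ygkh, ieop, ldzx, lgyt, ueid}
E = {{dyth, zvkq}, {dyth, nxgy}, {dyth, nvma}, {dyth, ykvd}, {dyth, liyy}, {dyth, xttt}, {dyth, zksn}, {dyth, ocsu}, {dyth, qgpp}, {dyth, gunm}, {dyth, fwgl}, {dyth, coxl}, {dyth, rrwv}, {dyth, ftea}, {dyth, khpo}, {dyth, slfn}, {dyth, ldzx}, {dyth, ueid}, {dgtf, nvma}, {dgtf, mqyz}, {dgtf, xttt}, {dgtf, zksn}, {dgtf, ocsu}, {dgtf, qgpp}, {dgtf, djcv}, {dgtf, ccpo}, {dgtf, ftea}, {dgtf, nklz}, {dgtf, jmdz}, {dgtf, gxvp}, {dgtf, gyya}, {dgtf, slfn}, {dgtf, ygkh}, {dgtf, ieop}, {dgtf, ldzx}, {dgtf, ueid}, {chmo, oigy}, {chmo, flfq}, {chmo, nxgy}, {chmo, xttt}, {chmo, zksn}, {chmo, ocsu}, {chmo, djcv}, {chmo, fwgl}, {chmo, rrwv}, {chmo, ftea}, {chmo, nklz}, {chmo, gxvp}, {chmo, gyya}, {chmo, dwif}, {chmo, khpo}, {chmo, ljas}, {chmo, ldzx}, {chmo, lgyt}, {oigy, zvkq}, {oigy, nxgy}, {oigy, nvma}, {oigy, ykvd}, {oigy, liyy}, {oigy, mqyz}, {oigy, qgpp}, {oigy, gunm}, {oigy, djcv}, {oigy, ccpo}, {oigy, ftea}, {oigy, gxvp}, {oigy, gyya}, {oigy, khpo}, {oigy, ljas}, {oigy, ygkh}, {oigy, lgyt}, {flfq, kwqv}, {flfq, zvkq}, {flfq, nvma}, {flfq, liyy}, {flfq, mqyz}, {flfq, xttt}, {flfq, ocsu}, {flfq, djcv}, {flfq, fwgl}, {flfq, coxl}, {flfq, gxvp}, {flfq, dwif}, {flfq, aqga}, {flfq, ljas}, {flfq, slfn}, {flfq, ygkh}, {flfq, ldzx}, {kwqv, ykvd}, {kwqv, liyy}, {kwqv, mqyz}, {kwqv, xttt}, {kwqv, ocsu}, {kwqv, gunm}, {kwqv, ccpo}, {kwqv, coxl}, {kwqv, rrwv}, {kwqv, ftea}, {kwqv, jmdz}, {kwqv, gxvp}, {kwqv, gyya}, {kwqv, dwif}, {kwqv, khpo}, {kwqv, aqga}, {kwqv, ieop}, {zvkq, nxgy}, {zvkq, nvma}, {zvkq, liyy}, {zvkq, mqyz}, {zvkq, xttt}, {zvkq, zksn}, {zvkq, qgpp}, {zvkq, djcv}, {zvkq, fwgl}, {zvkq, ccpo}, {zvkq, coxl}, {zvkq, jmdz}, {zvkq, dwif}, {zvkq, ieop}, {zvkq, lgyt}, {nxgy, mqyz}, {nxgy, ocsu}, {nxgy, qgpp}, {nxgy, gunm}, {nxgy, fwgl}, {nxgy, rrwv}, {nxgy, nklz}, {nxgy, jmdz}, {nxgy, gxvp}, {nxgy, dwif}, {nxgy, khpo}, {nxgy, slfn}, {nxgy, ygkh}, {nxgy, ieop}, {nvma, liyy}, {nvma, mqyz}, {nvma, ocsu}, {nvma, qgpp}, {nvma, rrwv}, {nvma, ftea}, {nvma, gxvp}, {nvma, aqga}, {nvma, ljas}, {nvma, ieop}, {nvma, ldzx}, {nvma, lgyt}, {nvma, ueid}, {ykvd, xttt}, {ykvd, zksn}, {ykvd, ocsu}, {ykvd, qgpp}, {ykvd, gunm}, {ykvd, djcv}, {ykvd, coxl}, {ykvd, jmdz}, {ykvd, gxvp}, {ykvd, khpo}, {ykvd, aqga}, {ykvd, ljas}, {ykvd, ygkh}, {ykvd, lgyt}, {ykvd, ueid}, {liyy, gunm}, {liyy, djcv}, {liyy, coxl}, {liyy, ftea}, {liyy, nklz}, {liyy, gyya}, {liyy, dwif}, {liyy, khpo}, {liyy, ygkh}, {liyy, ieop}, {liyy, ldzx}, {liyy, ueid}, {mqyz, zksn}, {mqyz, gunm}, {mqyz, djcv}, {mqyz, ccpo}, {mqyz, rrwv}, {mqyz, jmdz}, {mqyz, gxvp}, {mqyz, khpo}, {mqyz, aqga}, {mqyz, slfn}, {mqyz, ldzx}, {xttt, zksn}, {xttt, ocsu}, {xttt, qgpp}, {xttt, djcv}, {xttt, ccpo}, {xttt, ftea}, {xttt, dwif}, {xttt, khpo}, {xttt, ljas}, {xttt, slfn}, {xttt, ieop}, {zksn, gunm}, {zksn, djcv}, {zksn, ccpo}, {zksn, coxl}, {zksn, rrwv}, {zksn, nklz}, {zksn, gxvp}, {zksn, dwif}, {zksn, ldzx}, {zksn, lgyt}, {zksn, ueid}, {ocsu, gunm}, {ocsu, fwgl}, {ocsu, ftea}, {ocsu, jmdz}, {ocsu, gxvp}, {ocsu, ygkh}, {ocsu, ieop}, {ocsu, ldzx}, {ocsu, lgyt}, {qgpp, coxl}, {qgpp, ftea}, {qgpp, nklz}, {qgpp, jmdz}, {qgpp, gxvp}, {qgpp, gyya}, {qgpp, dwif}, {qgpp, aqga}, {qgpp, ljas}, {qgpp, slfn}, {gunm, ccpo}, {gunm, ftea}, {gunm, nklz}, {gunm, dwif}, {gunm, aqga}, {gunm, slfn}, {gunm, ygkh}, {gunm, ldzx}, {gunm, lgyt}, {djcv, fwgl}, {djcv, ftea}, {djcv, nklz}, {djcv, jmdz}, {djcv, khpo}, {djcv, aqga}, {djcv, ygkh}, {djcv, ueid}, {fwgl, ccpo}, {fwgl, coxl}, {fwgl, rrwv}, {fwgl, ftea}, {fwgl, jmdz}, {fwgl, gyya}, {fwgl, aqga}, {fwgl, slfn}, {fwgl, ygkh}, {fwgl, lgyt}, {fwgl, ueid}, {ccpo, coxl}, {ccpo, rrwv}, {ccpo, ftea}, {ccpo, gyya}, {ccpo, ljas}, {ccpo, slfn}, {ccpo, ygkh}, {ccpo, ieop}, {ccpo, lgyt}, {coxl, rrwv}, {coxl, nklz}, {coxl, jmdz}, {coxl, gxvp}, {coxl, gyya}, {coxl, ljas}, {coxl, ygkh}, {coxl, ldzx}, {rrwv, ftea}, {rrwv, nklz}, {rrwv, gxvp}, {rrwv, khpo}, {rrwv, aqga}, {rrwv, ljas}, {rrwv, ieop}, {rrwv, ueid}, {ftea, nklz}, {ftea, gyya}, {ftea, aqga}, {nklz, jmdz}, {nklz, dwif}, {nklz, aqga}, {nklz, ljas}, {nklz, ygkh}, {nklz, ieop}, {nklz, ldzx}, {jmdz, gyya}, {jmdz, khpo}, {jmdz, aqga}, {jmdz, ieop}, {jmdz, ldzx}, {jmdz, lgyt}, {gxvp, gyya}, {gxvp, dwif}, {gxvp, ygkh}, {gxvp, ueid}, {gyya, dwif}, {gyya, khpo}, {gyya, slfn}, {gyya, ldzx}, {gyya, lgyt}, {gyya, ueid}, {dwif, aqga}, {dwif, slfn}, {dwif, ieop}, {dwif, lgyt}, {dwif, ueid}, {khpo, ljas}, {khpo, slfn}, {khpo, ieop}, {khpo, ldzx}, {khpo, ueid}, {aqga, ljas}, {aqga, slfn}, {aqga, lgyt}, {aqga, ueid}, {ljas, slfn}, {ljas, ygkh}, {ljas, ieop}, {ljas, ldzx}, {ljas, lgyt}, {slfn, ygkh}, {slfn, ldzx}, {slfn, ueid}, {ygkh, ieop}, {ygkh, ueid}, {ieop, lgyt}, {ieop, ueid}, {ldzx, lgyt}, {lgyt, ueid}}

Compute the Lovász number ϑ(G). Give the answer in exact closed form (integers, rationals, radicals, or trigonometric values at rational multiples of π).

sqrt(37)

N(dyth) = {zvkq, nxgy, nvma, ykvd, liyy, xttt, zksn, ocsu, qgpp, gunm, fwgl, coxl, rrwv, ftea, khpo, slfn, ldzx, ueid}, |N(dyth)| = 18.
Vertex mqyz has 18 neighbors: dgtf, oigy, flfq, kwqv, zvkq, nxgy, nvma, zksn, gunm, djcv, ccpo, rrwv, jmdz, gxvp, khpo, aqga, slfn, ldzx.
Vertex ccpo has 18 neighbors: dgtf, oigy, kwqv, zvkq, mqyz, xttt, zksn, gunm, fwgl, coxl, rrwv, ftea, gyya, ljas, slfn, ygkh, ieop, lgyt.
deg(zvkq) = 18; N(zvkq) = {dyth, oigy, flfq, nxgy, nvma, liyy, mqyz, xttt, zksn, qgpp, djcv, fwgl, ccpo, coxl, jmdz, dwif, ieop, lgyt}.
18-regular, N=37; SR(37,18,8,9) — a Paley graph.
A has 3 distinct eigenvalues ≈ [18.0, 2.541381, -3.541381].
ϑ = −N·λ_min/(λ_max−λ_min) = −37·(-sqrt(37)/2 - 1/2)/(18−(-sqrt(37)/2 - 1/2)) = sqrt(37).
= 6.082763… (decimal).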